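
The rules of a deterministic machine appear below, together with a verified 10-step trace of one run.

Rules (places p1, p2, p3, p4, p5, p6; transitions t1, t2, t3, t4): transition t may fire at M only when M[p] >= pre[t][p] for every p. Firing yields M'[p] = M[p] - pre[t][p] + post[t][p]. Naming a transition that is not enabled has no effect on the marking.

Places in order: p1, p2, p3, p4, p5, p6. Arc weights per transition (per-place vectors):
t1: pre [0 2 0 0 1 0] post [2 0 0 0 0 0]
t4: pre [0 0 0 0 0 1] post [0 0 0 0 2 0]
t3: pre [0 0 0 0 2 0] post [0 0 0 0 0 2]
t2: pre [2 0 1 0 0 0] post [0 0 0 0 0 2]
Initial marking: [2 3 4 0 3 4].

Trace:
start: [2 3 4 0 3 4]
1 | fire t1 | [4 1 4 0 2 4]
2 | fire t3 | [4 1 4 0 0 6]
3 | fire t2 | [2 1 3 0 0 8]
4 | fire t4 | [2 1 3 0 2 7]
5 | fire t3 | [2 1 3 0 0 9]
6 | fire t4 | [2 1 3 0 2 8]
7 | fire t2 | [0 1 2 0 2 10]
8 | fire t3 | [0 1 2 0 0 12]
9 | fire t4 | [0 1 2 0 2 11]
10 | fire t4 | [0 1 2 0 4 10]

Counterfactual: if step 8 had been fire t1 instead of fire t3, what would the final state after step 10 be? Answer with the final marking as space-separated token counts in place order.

(re-executing from step 8 with the substitution; state before step 8: [0 1 2 0 2 10])
8 | fire t1 | [0 1 2 0 2 10]
9 | fire t4 | [0 1 2 0 4 9]
10 | fire t4 | [0 1 2 0 6 8]

0 1 2 0 6 8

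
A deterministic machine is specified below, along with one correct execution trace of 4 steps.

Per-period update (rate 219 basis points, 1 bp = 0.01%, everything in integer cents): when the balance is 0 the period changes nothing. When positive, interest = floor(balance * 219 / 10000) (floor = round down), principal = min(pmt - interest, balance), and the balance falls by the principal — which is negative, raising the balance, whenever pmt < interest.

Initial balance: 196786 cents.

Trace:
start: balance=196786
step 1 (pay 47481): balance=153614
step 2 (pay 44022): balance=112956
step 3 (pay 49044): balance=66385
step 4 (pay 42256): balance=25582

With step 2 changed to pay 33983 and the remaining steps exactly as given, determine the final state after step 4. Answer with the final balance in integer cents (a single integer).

(re-executing from step 2 with the substitution; state before step 2: balance=153614)
step 2 (pay 33983): balance=122995
step 3 (pay 49044): balance=76644
step 4 (pay 42256): balance=36066

36066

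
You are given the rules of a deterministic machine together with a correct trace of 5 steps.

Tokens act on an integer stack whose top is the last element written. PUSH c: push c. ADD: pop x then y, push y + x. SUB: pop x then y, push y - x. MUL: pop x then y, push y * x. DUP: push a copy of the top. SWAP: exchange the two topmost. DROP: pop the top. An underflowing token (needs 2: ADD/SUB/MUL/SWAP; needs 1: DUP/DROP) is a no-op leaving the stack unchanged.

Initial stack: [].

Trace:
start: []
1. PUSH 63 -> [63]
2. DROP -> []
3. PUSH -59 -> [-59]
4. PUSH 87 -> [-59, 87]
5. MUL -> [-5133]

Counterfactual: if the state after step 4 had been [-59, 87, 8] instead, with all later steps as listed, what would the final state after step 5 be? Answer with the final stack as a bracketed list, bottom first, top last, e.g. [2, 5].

[-59, 696]

state after step 4 := [-59, 87, 8]
5. MUL -> [-59, 696]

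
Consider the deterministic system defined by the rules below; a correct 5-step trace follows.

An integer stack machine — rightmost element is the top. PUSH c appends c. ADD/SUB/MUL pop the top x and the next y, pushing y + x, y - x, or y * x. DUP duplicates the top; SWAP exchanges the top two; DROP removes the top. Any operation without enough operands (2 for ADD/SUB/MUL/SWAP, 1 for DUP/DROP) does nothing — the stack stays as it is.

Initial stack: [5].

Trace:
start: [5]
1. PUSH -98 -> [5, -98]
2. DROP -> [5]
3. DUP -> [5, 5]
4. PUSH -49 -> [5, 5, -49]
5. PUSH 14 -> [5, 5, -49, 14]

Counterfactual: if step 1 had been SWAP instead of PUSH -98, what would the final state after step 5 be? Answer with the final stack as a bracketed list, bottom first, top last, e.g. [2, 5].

(re-executing from step 1 with the substitution; state before step 1: [5])
1. SWAP -> [5]
2. DROP -> []
3. DUP -> []
4. PUSH -49 -> [-49]
5. PUSH 14 -> [-49, 14]

[-49, 14]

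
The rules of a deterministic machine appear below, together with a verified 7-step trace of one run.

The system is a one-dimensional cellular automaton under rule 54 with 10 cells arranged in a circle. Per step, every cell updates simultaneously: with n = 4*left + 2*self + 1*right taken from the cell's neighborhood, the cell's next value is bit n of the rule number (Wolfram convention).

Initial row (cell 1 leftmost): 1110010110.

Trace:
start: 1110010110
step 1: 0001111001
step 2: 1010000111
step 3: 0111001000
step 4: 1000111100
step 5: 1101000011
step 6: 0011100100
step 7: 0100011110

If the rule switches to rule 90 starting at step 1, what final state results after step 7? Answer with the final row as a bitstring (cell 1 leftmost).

1011100110

(re-executing steps 1..7 under rule 90; state before step 1: 1110010110)
step 1: 1011100110
step 2: 0010111110
step 3: 0100100011
step 4: 0011010111
step 5: 1111000101
step 6: 0001101001
step 7: 1011100110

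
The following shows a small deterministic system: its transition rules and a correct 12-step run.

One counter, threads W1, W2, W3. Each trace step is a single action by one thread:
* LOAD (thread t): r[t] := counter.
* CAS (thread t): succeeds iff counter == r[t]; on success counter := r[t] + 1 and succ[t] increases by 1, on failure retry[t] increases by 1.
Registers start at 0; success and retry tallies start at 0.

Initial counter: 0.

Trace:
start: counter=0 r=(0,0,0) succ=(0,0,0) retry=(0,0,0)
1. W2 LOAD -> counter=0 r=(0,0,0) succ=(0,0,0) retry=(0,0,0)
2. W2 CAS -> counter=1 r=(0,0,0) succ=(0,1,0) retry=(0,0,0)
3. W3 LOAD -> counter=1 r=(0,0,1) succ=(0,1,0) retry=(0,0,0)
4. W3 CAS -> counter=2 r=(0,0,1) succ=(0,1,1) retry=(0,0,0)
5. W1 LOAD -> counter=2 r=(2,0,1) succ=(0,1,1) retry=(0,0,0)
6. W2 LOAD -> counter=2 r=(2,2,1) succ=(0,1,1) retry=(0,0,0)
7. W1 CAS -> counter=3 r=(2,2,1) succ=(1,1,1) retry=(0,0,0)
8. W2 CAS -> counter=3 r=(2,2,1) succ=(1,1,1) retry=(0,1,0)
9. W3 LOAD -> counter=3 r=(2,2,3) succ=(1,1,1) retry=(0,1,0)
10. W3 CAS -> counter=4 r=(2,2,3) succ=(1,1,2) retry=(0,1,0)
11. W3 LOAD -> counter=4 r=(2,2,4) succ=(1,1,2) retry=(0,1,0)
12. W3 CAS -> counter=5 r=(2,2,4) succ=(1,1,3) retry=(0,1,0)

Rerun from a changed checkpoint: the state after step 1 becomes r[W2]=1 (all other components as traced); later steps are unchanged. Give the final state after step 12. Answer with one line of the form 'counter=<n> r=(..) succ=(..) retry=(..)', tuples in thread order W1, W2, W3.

counter=4 r=(1,1,3) succ=(1,0,3) retry=(0,2,0)

state after step 1 := counter=0 r=(0,1,0) succ=(0,0,0) retry=(0,0,0)
2. W2 CAS -> counter=0 r=(0,1,0) succ=(0,0,0) retry=(0,1,0)
3. W3 LOAD -> counter=0 r=(0,1,0) succ=(0,0,0) retry=(0,1,0)
4. W3 CAS -> counter=1 r=(0,1,0) succ=(0,0,1) retry=(0,1,0)
5. W1 LOAD -> counter=1 r=(1,1,0) succ=(0,0,1) retry=(0,1,0)
6. W2 LOAD -> counter=1 r=(1,1,0) succ=(0,0,1) retry=(0,1,0)
7. W1 CAS -> counter=2 r=(1,1,0) succ=(1,0,1) retry=(0,1,0)
8. W2 CAS -> counter=2 r=(1,1,0) succ=(1,0,1) retry=(0,2,0)
9. W3 LOAD -> counter=2 r=(1,1,2) succ=(1,0,1) retry=(0,2,0)
10. W3 CAS -> counter=3 r=(1,1,2) succ=(1,0,2) retry=(0,2,0)
11. W3 LOAD -> counter=3 r=(1,1,3) succ=(1,0,2) retry=(0,2,0)
12. W3 CAS -> counter=4 r=(1,1,3) succ=(1,0,3) retry=(0,2,0)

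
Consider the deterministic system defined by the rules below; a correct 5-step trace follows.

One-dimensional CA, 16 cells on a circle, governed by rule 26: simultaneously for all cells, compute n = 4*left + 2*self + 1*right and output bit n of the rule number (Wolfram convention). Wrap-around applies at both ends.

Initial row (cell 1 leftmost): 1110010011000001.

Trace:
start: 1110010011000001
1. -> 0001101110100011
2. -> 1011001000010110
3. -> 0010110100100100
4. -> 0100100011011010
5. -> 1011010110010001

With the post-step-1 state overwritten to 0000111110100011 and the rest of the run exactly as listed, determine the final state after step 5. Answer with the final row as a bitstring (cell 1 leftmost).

state after step 1 := 0000111110100011
2. -> 1001100000010110
3. -> 0111010000100100
4. -> 1100001001011010
5. -> 1010010110010000

1010010110010000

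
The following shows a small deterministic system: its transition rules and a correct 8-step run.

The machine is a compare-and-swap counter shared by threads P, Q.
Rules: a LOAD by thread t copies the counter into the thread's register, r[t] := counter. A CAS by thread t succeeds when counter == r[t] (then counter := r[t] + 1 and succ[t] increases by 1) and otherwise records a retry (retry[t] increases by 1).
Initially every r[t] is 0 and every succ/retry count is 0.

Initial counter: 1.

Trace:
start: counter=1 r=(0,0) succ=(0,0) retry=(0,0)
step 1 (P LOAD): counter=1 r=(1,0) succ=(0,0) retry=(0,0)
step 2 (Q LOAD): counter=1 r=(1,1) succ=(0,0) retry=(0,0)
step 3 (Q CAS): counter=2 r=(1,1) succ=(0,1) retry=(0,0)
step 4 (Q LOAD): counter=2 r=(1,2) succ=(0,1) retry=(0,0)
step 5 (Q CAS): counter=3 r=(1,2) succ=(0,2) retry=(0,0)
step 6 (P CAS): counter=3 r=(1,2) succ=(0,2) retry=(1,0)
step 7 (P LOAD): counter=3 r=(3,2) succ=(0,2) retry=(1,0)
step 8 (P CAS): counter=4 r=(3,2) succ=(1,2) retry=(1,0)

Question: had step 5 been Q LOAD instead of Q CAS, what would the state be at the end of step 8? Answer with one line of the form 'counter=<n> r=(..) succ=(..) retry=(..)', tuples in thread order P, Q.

counter=3 r=(2,2) succ=(1,1) retry=(1,0)

(re-executing from step 5 with the substitution; state before step 5: counter=2 r=(1,2) succ=(0,1) retry=(0,0))
step 5 (Q LOAD): counter=2 r=(1,2) succ=(0,1) retry=(0,0)
step 6 (P CAS): counter=2 r=(1,2) succ=(0,1) retry=(1,0)
step 7 (P LOAD): counter=2 r=(2,2) succ=(0,1) retry=(1,0)
step 8 (P CAS): counter=3 r=(2,2) succ=(1,1) retry=(1,0)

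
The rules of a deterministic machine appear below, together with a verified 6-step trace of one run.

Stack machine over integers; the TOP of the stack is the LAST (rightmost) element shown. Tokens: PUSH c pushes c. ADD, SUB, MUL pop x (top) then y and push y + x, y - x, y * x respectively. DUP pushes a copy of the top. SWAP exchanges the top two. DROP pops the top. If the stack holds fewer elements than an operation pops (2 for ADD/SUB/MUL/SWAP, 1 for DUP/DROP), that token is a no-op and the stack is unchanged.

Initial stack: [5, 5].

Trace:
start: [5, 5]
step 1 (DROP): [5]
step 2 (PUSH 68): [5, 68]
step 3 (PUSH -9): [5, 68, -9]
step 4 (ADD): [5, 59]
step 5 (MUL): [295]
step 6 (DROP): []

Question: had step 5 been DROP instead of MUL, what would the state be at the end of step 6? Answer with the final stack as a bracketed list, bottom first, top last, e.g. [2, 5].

(re-executing from step 5 with the substitution; state before step 5: [5, 59])
step 5 (DROP): [5]
step 6 (DROP): []

[]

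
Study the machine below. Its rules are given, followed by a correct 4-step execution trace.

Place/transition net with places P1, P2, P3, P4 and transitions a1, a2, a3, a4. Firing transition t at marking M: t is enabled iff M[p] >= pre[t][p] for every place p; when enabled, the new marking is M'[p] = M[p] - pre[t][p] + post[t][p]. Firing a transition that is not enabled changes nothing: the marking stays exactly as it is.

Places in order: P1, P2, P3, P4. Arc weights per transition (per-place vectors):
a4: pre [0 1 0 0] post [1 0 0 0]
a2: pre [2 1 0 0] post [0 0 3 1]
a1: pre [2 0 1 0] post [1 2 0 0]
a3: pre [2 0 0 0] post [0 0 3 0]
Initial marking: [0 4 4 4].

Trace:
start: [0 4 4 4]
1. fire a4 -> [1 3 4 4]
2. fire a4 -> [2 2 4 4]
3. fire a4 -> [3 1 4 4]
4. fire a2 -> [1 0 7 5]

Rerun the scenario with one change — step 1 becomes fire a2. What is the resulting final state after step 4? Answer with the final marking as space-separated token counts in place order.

(re-executing from step 1 with the substitution; state before step 1: [0 4 4 4])
1. fire a2 -> [0 4 4 4]
2. fire a4 -> [1 3 4 4]
3. fire a4 -> [2 2 4 4]
4. fire a2 -> [0 1 7 5]

0 1 7 5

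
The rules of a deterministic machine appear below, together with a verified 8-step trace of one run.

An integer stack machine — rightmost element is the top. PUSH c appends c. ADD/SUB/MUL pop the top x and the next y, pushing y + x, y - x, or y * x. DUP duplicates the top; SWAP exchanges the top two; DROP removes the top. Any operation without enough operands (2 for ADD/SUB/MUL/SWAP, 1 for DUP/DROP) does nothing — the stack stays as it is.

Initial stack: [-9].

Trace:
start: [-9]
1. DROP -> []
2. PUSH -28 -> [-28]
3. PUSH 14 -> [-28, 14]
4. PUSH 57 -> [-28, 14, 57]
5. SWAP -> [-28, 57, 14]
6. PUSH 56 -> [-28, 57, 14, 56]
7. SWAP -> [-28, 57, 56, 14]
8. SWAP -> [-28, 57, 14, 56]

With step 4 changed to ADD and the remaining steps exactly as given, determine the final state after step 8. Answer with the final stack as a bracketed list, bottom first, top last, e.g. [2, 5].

(re-executing from step 4 with the substitution; state before step 4: [-28, 14])
4. ADD -> [-14]
5. SWAP -> [-14]
6. PUSH 56 -> [-14, 56]
7. SWAP -> [56, -14]
8. SWAP -> [-14, 56]

[-14, 56]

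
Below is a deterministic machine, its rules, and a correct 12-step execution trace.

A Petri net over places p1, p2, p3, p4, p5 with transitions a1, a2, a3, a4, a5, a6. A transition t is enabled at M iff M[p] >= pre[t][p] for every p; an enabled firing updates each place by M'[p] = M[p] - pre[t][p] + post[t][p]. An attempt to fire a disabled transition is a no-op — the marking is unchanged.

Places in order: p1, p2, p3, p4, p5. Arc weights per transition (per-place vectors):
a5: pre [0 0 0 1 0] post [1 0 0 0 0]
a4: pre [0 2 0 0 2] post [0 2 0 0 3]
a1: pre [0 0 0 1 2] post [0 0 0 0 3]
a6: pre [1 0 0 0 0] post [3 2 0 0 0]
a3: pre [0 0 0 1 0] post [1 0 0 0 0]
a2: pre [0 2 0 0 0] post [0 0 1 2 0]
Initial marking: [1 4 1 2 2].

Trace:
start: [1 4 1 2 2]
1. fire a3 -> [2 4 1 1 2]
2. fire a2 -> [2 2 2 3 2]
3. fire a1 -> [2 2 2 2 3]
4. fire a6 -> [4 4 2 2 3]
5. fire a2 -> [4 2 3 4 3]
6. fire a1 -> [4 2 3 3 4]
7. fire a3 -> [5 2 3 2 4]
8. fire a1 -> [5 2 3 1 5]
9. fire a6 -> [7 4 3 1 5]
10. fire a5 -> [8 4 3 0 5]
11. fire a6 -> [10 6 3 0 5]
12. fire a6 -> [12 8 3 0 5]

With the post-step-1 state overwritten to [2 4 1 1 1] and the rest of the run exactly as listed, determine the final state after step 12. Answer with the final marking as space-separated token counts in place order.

12 8 3 3 1

state after step 1 := [2 4 1 1 1]
2. fire a2 -> [2 2 2 3 1]
3. fire a1 -> [2 2 2 3 1]
4. fire a6 -> [4 4 2 3 1]
5. fire a2 -> [4 2 3 5 1]
6. fire a1 -> [4 2 3 5 1]
7. fire a3 -> [5 2 3 4 1]
8. fire a1 -> [5 2 3 4 1]
9. fire a6 -> [7 4 3 4 1]
10. fire a5 -> [8 4 3 3 1]
11. fire a6 -> [10 6 3 3 1]
12. fire a6 -> [12 8 3 3 1]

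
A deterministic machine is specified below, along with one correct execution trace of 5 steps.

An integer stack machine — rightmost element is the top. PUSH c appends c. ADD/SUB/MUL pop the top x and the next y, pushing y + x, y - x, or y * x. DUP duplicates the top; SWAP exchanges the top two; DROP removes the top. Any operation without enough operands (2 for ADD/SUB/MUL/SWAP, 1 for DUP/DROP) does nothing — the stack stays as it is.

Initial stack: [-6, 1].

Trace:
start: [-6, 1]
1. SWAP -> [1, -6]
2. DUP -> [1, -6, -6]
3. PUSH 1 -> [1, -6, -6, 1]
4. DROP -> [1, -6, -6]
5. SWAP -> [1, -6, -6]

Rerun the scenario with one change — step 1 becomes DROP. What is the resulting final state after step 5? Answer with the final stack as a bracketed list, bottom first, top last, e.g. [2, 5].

(re-executing from step 1 with the substitution; state before step 1: [-6, 1])
1. DROP -> [-6]
2. DUP -> [-6, -6]
3. PUSH 1 -> [-6, -6, 1]
4. DROP -> [-6, -6]
5. SWAP -> [-6, -6]

[-6, -6]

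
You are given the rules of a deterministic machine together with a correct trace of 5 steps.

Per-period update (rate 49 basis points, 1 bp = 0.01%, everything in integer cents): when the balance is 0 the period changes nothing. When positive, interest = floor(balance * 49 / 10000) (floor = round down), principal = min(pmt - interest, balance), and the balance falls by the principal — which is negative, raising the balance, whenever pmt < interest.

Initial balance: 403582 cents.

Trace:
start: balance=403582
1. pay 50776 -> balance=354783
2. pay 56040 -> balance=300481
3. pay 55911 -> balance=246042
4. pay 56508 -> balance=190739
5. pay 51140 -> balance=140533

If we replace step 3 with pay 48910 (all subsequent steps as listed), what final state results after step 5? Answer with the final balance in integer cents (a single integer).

(re-executing from step 3 with the substitution; state before step 3: balance=300481)
3. pay 48910 -> balance=253043
4. pay 56508 -> balance=197774
5. pay 51140 -> balance=147603

147603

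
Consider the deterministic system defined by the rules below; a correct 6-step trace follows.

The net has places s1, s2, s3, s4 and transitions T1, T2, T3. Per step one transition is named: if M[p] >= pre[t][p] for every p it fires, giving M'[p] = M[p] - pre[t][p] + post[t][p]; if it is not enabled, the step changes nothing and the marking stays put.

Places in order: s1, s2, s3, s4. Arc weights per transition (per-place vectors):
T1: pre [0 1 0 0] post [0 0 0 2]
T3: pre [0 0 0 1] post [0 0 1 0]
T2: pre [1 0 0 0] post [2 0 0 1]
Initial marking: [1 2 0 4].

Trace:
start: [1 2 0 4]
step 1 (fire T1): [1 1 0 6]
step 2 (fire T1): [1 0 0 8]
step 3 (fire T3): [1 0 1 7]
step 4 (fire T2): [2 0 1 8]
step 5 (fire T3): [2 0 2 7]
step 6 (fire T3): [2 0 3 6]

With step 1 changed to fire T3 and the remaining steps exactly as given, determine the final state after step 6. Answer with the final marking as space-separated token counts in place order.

2 1 4 3

(re-executing from step 1 with the substitution; state before step 1: [1 2 0 4])
step 1 (fire T3): [1 2 1 3]
step 2 (fire T1): [1 1 1 5]
step 3 (fire T3): [1 1 2 4]
step 4 (fire T2): [2 1 2 5]
step 5 (fire T3): [2 1 3 4]
step 6 (fire T3): [2 1 4 3]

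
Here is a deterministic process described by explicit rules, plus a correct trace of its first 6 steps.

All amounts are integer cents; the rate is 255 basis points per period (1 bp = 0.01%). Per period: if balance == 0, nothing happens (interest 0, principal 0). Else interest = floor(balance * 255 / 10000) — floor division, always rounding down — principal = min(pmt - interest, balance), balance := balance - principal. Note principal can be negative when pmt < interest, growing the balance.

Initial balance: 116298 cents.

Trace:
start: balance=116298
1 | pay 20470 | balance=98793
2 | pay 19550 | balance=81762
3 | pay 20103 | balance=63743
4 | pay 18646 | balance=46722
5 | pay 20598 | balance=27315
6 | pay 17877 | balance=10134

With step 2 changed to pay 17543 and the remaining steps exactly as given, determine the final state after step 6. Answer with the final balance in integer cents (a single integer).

(re-executing from step 2 with the substitution; state before step 2: balance=98793)
2 | pay 17543 | balance=83769
3 | pay 20103 | balance=65802
4 | pay 18646 | balance=48833
5 | pay 20598 | balance=29480
6 | pay 17877 | balance=12354

12354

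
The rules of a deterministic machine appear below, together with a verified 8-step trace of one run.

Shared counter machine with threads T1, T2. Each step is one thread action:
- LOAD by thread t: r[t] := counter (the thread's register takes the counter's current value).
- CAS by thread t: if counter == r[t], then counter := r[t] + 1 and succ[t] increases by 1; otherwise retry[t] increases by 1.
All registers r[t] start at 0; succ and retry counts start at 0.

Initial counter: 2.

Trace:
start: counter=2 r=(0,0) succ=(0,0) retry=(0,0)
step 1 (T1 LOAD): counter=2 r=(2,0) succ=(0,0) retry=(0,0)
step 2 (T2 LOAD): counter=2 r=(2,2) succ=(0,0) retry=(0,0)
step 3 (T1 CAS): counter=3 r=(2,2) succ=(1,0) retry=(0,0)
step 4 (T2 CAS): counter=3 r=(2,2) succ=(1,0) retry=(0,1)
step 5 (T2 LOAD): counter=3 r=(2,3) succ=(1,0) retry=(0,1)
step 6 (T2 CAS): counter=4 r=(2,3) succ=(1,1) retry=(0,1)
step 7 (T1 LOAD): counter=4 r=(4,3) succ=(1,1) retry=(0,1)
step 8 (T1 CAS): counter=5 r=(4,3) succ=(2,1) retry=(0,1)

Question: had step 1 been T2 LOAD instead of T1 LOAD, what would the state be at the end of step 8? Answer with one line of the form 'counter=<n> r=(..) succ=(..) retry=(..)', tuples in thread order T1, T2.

(re-executing from step 1 with the substitution; state before step 1: counter=2 r=(0,0) succ=(0,0) retry=(0,0))
step 1 (T2 LOAD): counter=2 r=(0,2) succ=(0,0) retry=(0,0)
step 2 (T2 LOAD): counter=2 r=(0,2) succ=(0,0) retry=(0,0)
step 3 (T1 CAS): counter=2 r=(0,2) succ=(0,0) retry=(1,0)
step 4 (T2 CAS): counter=3 r=(0,2) succ=(0,1) retry=(1,0)
step 5 (T2 LOAD): counter=3 r=(0,3) succ=(0,1) retry=(1,0)
step 6 (T2 CAS): counter=4 r=(0,3) succ=(0,2) retry=(1,0)
step 7 (T1 LOAD): counter=4 r=(4,3) succ=(0,2) retry=(1,0)
step 8 (T1 CAS): counter=5 r=(4,3) succ=(1,2) retry=(1,0)

counter=5 r=(4,3) succ=(1,2) retry=(1,0)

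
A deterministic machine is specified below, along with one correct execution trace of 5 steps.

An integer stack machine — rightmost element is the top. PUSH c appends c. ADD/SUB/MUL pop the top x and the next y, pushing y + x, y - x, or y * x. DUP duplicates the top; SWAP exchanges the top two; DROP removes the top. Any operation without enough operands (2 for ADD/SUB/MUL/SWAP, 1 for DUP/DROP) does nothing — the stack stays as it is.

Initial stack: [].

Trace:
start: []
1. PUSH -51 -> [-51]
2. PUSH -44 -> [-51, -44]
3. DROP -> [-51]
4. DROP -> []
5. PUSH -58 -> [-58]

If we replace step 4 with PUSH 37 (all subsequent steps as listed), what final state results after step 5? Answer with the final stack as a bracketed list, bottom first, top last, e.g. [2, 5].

[-51, 37, -58]

(re-executing from step 4 with the substitution; state before step 4: [-51])
4. PUSH 37 -> [-51, 37]
5. PUSH -58 -> [-51, 37, -58]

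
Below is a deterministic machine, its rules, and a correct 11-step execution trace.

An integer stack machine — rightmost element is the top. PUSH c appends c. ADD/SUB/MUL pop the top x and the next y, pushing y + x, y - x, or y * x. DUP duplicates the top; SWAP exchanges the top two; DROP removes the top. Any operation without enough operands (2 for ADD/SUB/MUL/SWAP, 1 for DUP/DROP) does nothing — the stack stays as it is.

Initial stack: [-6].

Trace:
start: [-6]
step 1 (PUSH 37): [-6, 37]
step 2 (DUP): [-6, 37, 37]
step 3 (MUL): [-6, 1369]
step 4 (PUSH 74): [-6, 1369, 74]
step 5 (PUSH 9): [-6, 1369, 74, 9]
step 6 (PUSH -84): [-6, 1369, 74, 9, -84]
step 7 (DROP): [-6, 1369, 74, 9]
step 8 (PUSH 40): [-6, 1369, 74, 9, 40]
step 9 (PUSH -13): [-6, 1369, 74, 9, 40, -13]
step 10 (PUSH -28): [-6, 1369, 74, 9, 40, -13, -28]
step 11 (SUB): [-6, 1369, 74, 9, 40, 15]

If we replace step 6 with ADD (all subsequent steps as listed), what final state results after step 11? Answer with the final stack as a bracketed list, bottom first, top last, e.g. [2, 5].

(re-executing from step 6 with the substitution; state before step 6: [-6, 1369, 74, 9])
step 6 (ADD): [-6, 1369, 83]
step 7 (DROP): [-6, 1369]
step 8 (PUSH 40): [-6, 1369, 40]
step 9 (PUSH -13): [-6, 1369, 40, -13]
step 10 (PUSH -28): [-6, 1369, 40, -13, -28]
step 11 (SUB): [-6, 1369, 40, 15]

[-6, 1369, 40, 15]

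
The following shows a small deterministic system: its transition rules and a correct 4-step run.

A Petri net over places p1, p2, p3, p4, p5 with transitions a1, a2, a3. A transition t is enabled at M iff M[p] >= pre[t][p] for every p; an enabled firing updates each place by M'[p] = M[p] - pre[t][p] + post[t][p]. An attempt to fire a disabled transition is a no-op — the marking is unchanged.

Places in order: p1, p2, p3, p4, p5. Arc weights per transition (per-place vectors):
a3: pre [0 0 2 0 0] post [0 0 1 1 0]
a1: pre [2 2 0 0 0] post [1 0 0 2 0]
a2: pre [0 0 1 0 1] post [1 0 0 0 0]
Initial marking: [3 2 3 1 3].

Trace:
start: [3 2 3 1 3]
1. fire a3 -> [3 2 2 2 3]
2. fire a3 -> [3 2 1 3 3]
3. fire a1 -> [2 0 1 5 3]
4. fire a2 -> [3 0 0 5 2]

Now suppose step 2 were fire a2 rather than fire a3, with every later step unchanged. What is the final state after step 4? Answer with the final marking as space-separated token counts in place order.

(re-executing from step 2 with the substitution; state before step 2: [3 2 2 2 3])
2. fire a2 -> [4 2 1 2 2]
3. fire a1 -> [3 0 1 4 2]
4. fire a2 -> [4 0 0 4 1]

4 0 0 4 1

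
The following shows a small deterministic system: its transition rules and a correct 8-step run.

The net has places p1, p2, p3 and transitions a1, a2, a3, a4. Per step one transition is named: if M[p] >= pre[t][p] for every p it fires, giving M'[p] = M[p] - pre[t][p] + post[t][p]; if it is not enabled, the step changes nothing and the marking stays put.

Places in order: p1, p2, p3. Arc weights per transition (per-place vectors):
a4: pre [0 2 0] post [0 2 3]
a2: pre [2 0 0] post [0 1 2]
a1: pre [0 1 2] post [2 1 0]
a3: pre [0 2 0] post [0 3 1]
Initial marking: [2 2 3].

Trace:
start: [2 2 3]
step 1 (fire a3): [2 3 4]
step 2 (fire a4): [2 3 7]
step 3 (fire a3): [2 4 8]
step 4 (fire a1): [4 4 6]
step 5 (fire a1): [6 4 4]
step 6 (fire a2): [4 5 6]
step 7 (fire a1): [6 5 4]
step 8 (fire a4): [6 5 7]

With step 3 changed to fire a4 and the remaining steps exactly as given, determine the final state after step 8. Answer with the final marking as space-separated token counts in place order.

(re-executing from step 3 with the substitution; state before step 3: [2 3 7])
step 3 (fire a4): [2 3 10]
step 4 (fire a1): [4 3 8]
step 5 (fire a1): [6 3 6]
step 6 (fire a2): [4 4 8]
step 7 (fire a1): [6 4 6]
step 8 (fire a4): [6 4 9]

6 4 9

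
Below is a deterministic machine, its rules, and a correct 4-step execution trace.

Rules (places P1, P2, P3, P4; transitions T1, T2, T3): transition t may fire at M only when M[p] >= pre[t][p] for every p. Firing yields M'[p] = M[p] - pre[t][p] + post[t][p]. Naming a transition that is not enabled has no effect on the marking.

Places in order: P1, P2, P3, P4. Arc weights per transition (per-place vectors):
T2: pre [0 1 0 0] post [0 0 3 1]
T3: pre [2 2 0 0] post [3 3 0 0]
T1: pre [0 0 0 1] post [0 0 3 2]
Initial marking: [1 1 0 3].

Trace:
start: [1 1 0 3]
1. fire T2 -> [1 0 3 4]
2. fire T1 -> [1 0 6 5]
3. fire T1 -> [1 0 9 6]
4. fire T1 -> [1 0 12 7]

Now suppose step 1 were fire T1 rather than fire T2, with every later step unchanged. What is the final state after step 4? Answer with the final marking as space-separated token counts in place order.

1 1 12 7

(re-executing from step 1 with the substitution; state before step 1: [1 1 0 3])
1. fire T1 -> [1 1 3 4]
2. fire T1 -> [1 1 6 5]
3. fire T1 -> [1 1 9 6]
4. fire T1 -> [1 1 12 7]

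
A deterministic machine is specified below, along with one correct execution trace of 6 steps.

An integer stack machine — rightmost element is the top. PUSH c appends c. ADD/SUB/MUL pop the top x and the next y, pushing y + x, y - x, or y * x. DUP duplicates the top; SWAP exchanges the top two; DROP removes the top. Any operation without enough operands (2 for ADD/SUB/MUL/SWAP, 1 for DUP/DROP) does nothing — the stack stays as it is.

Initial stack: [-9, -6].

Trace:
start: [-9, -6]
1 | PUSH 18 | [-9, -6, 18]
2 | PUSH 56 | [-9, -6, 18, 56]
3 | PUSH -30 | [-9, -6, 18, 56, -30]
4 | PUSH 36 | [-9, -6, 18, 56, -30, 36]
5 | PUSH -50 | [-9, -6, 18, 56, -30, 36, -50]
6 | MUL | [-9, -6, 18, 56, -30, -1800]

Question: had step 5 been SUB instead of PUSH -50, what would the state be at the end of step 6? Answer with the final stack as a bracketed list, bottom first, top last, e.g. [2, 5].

[-9, -6, 18, -3696]

(re-executing from step 5 with the substitution; state before step 5: [-9, -6, 18, 56, -30, 36])
5 | SUB | [-9, -6, 18, 56, -66]
6 | MUL | [-9, -6, 18, -3696]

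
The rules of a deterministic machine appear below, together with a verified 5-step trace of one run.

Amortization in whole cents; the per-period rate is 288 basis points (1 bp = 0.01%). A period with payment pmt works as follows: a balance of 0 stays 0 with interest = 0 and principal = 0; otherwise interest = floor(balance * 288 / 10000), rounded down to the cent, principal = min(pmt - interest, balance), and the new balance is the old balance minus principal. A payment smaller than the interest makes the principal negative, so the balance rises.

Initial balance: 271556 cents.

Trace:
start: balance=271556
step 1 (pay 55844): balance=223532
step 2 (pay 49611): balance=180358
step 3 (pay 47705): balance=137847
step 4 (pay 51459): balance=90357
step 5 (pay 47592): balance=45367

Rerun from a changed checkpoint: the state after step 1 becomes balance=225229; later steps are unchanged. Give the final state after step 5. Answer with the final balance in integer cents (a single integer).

47268

state after step 1 := balance=225229
step 2 (pay 49611): balance=182104
step 3 (pay 47705): balance=139643
step 4 (pay 51459): balance=92205
step 5 (pay 47592): balance=47268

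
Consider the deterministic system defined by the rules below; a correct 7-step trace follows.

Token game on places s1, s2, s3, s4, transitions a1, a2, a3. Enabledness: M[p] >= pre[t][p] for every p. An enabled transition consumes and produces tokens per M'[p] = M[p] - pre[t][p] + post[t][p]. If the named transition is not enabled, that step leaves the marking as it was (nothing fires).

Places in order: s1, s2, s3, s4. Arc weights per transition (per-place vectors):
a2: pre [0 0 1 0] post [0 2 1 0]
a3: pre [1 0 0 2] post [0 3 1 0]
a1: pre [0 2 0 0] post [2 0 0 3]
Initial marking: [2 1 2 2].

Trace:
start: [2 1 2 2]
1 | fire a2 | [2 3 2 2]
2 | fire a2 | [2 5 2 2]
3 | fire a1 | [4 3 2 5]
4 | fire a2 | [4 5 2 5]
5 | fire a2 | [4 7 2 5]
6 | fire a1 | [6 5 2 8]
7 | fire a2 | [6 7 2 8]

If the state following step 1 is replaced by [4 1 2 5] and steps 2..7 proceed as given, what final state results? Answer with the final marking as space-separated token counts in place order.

state after step 1 := [4 1 2 5]
2 | fire a2 | [4 3 2 5]
3 | fire a1 | [6 1 2 8]
4 | fire a2 | [6 3 2 8]
5 | fire a2 | [6 5 2 8]
6 | fire a1 | [8 3 2 11]
7 | fire a2 | [8 5 2 11]

8 5 2 11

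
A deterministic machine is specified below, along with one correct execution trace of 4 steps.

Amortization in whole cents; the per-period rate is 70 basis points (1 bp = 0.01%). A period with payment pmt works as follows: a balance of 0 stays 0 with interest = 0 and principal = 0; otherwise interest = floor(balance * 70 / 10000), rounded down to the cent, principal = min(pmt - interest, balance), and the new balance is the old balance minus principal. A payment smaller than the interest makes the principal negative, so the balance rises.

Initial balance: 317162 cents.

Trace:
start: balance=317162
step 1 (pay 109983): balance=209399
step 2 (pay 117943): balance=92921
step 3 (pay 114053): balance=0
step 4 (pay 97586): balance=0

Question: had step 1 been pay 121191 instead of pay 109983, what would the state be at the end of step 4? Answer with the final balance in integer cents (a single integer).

0

(re-executing from step 1 with the substitution; state before step 1: balance=317162)
step 1 (pay 121191): balance=198191
step 2 (pay 117943): balance=81635
step 3 (pay 114053): balance=0
step 4 (pay 97586): balance=0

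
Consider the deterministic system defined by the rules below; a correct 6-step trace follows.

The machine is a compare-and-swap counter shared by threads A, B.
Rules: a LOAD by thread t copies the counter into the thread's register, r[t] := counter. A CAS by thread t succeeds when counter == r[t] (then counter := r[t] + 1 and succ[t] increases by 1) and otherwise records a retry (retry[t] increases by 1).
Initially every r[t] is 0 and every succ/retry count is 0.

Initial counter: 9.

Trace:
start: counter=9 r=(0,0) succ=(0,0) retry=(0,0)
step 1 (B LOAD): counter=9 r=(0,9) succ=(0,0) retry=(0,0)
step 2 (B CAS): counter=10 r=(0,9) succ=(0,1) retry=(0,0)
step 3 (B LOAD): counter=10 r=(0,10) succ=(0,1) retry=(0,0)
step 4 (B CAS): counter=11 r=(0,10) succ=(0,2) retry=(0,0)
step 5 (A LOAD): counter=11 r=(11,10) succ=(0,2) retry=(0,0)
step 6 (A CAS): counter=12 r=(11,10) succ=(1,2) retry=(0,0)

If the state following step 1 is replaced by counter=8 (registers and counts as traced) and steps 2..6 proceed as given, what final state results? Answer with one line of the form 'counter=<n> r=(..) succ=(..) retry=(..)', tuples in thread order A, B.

state after step 1 := counter=8 r=(0,9) succ=(0,0) retry=(0,0)
step 2 (B CAS): counter=8 r=(0,9) succ=(0,0) retry=(0,1)
step 3 (B LOAD): counter=8 r=(0,8) succ=(0,0) retry=(0,1)
step 4 (B CAS): counter=9 r=(0,8) succ=(0,1) retry=(0,1)
step 5 (A LOAD): counter=9 r=(9,8) succ=(0,1) retry=(0,1)
step 6 (A CAS): counter=10 r=(9,8) succ=(1,1) retry=(0,1)

counter=10 r=(9,8) succ=(1,1) retry=(0,1)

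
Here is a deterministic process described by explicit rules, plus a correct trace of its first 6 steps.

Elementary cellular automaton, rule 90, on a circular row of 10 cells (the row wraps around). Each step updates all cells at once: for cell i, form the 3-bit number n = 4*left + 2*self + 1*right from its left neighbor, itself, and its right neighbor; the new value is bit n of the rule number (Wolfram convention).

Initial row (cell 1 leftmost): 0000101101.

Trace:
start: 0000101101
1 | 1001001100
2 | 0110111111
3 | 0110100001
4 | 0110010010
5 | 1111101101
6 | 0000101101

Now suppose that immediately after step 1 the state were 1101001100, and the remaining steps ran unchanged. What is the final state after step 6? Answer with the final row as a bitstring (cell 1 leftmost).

0000001111

state after step 1 := 1101001100
2 | 1100111111
3 | 0111100000
4 | 1100110000
5 | 1111111001
6 | 0000001111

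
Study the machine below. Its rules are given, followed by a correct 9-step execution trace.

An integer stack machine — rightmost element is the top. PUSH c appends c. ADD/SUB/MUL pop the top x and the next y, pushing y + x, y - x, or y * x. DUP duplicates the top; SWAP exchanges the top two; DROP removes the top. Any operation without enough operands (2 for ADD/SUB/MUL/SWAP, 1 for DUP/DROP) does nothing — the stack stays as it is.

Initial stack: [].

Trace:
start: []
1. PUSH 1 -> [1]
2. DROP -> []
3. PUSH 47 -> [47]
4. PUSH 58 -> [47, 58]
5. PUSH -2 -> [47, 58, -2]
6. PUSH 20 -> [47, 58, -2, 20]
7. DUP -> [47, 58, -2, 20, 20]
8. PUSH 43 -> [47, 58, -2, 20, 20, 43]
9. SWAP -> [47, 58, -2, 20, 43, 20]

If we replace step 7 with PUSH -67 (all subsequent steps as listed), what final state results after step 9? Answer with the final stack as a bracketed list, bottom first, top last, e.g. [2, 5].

[47, 58, -2, 20, 43, -67]

(re-executing from step 7 with the substitution; state before step 7: [47, 58, -2, 20])
7. PUSH -67 -> [47, 58, -2, 20, -67]
8. PUSH 43 -> [47, 58, -2, 20, -67, 43]
9. SWAP -> [47, 58, -2, 20, 43, -67]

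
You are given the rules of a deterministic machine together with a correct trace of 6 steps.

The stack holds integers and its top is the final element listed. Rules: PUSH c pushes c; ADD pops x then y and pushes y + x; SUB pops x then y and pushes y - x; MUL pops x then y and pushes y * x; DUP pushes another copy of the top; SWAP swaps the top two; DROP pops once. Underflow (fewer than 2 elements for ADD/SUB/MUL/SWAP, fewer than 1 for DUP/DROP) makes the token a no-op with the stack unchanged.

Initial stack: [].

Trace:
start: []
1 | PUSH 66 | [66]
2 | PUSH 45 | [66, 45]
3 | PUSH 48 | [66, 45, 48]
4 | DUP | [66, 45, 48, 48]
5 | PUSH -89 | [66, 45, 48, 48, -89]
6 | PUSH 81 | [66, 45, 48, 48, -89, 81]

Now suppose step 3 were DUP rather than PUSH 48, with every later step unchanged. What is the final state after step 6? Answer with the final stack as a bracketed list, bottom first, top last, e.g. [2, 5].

(re-executing from step 3 with the substitution; state before step 3: [66, 45])
3 | DUP | [66, 45, 45]
4 | DUP | [66, 45, 45, 45]
5 | PUSH -89 | [66, 45, 45, 45, -89]
6 | PUSH 81 | [66, 45, 45, 45, -89, 81]

[66, 45, 45, 45, -89, 81]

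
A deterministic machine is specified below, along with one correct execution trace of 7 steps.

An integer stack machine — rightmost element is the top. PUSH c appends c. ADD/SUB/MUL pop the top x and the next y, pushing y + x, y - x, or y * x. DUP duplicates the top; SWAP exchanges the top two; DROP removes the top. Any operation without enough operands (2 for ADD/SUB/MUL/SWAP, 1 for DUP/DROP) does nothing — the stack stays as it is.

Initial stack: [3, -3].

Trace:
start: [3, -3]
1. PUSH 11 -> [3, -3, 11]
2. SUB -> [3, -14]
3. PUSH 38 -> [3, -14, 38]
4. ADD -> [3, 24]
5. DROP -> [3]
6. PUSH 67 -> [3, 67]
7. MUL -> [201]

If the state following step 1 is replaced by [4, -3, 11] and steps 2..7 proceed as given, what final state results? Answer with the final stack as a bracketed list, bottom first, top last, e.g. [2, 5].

state after step 1 := [4, -3, 11]
2. SUB -> [4, -14]
3. PUSH 38 -> [4, -14, 38]
4. ADD -> [4, 24]
5. DROP -> [4]
6. PUSH 67 -> [4, 67]
7. MUL -> [268]

[268]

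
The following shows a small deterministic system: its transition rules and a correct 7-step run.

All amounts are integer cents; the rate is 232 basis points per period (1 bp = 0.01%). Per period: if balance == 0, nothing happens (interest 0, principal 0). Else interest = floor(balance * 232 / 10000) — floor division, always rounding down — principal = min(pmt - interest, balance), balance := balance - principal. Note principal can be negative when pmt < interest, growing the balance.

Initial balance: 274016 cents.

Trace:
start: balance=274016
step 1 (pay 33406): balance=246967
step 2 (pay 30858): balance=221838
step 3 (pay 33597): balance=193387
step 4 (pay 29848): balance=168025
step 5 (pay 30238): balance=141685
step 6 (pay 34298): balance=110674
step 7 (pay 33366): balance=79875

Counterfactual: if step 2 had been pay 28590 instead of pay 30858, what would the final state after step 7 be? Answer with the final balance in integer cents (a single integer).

82419

(re-executing from step 2 with the substitution; state before step 2: balance=246967)
step 2 (pay 28590): balance=224106
step 3 (pay 33597): balance=195708
step 4 (pay 29848): balance=170400
step 5 (pay 30238): balance=144115
step 6 (pay 34298): balance=113160
step 7 (pay 33366): balance=82419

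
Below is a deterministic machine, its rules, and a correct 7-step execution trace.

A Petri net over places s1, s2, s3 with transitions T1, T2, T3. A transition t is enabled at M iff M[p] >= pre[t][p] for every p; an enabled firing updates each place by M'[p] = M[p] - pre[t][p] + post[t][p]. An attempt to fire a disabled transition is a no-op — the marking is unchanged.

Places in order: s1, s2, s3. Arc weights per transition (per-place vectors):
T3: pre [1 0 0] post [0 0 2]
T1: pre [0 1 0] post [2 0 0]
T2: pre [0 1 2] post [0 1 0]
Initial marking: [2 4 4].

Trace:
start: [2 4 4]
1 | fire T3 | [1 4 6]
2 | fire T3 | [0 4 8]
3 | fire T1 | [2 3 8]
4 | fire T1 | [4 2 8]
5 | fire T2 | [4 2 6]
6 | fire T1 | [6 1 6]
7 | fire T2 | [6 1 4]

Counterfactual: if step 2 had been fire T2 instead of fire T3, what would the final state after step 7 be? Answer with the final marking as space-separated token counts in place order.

(re-executing from step 2 with the substitution; state before step 2: [1 4 6])
2 | fire T2 | [1 4 4]
3 | fire T1 | [3 3 4]
4 | fire T1 | [5 2 4]
5 | fire T2 | [5 2 2]
6 | fire T1 | [7 1 2]
7 | fire T2 | [7 1 0]

7 1 0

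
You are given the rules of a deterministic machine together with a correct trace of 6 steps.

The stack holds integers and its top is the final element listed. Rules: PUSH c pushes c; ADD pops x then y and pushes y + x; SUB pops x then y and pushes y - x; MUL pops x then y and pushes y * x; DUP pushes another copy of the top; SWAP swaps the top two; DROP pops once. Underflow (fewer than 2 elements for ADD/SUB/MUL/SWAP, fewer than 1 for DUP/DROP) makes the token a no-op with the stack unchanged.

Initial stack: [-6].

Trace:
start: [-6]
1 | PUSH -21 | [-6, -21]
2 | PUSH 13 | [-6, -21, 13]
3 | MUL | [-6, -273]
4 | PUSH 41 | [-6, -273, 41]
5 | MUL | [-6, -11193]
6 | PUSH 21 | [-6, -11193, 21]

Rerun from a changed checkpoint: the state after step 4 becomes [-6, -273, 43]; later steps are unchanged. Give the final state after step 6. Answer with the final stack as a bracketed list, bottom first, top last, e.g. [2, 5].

[-6, -11739, 21]

state after step 4 := [-6, -273, 43]
5 | MUL | [-6, -11739]
6 | PUSH 21 | [-6, -11739, 21]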